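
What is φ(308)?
120

308 = 2^2 × 7 × 11
φ(n) = n × ∏(1 - 1/p) for each prime p dividing n
φ(308) = 308 × (1 - 1/2) × (1 - 1/7) × (1 - 1/11) = 120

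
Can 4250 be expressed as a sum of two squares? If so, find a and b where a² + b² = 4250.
5² + 65² (a=5, b=65)

Factorization: 4250 = 2 × 5^3 × 17
By Fermat: n is sum of two squares iff every prime p ≡ 3 (mod 4) appears to even power.
All primes ≡ 3 (mod 4) appear to even power.
Search a = 0, 1, 2, … for 4250 - a² a perfect square: first hit at a = 5: 4250 - 25 = 4225 = 65².
4250 = 5² + 65² = 25 + 4225 ✓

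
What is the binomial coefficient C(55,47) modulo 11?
0

Using Lucas' theorem:
Write n=55 and k=47 in base 11:
n in base 11: [5, 0]
k in base 11: [4, 3]
C(55,47) mod 11 = ∏ C(n_i, k_i) mod 11
Digit binomials (mod 11): C(5,4) = 5; C(0,3) = 0 (k_i > n_i)
Product: 5 × 0 = 0 ≡ 0 (mod 11)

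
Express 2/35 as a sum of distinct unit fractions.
1/18 + 1/630

Greedy algorithm:
2/35: ceiling(35/2) = 18, use 1/18
1/630: ceiling(630/1) = 630, use 1/630
Result: 2/35 = 1/18 + 1/630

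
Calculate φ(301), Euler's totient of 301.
252

301 = 7 × 43
φ(n) = n × ∏(1 - 1/p) for each prime p dividing n
φ(301) = 301 × (1 - 1/7) × (1 - 1/43) = 252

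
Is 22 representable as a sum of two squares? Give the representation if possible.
Not possible

Factorization: 22 = 2 × 11
By Fermat: n is sum of two squares iff every prime p ≡ 3 (mod 4) appears to even power.
Prime(s) ≡ 3 (mod 4) with odd exponent: [(11, 1)]
Therefore 22 cannot be expressed as a² + b².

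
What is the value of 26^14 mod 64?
0

Repeated squaring. Binary of 14 = 1110.
26^1 ≡ 26 (mod 64); 26^2 ≡ 36 (mod 64); 26^4 ≡ 16 (mod 64); 26^8 ≡ 0 (mod 64)
26^14 = 26^2 × 26^4 × 26^8 ≡ 0 (mod 64)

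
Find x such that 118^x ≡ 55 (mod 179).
169

Baby-step giant-step with step n = ⌈√179⌉ = 14.
Baby steps 118^j mod 179 (j:value) for j=0..13: 0:1, 1:118, 2:141, 3:170, 4:12, 5:163, 6:81, 7:71, 8:144, 9:166, 10:77, 11:136, 12:117, 13:23.
Giant-step multiplier: 118^(-14) ≡ 118^(178-14) = 118^164 ≡ 142 (mod 179).
Giant steps γ_i = 55·142^i mod 179: γ_0=55, γ_1=113, γ_2=115, γ_3=41, γ_4=94, γ_5=102, γ_6=164, γ_7=18, γ_8=50, γ_9=119, γ_10=72, γ_11=21, γ_12=118 (in table at j=1).
x = i·n + j = 12·14 + 1 = 169.
Check: 118^169 ≡ 55 (mod 179).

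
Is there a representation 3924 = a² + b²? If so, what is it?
18² + 60² (a=18, b=60)

Factorization: 3924 = 2^2 × 3^2 × 109
By Fermat: n is sum of two squares iff every prime p ≡ 3 (mod 4) appears to even power.
All primes ≡ 3 (mod 4) appear to even power.
Search a = 0, 1, 2, … for 3924 - a² a perfect square: first hit at a = 18: 3924 - 324 = 3600 = 60².
3924 = 18² + 60² = 324 + 3600 ✓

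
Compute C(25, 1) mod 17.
8

Using Lucas' theorem:
Write n=25 and k=1 in base 17:
n in base 17: [1, 8]
k in base 17: [0, 1]
C(25,1) mod 17 = ∏ C(n_i, k_i) mod 17
Digit binomials (mod 17): C(1,0) = 1; C(8,1) = 8
Product: 1 × 8 = 8 ≡ 8 (mod 17)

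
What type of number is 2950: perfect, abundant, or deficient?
deficient

Proper divisors of 2950: sum = 1 + 2 + 5 + 10 + 25 + 50 + 59 + 118 + 295 + 590 + 1475 = 2630
Since 2630 < 2950, 2950 is deficient.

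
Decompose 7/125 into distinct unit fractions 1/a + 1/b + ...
1/18 + 1/2250

Greedy algorithm:
7/125: ceiling(125/7) = 18, use 1/18
1/2250: ceiling(2250/1) = 2250, use 1/2250
Result: 7/125 = 1/18 + 1/2250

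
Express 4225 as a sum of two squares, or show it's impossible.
0² + 65² (a=0, b=65)

Factorization: 4225 = 5^2 × 13^2
By Fermat: n is sum of two squares iff every prime p ≡ 3 (mod 4) appears to even power.
All primes ≡ 3 (mod 4) appear to even power.
Search a = 0, 1, 2, … for 4225 - a² a perfect square: first hit at a = 0: 4225 - 0 = 4225 = 65².
4225 = 0² + 65² = 0 + 4225 ✓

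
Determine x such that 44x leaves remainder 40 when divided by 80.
x ≡ 10 (mod 20)

gcd(44, 80) = 4, which divides 40, so solutions exist.
Divide through by 4: 11x ≡ 10 (mod 20).
Find 11^(-1) mod 20 by the extended Euclidean algorithm:
20 = 1 × 11 + 9  ⟹  9 = (1)·20 + (-1)·11
11 = 1 × 9 + 2  ⟹  2 = (-1)·20 + (2)·11
9 = 4 × 2 + 1  ⟹  1 = (5)·20 + (-9)·11
So (-9)·11 ≡ 1 (mod 20), i.e. 11^(-1) ≡ -9 ≡ 11 (mod 20).
x ≡ 11 × 10 = 110 ≡ 10 (mod 20).
Check: 44 × 10 = 440 ≡ 40 (mod 80).
x ≡ 10 (mod 20), giving 4 solutions mod 80.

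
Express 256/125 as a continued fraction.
[2; 20, 1, 5]

Euclidean algorithm steps:
256 = 2 × 125 + 6
125 = 20 × 6 + 5
6 = 1 × 5 + 1
5 = 5 × 1 + 0
Continued fraction: [2; 20, 1, 5]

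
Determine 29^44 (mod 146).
109

Repeated squaring. Binary of 44 = 101100.
29^1 ≡ 29 (mod 146); 29^2 ≡ 111 (mod 146); 29^4 ≡ 57 (mod 146); 29^8 ≡ 37 (mod 146); 29^16 ≡ 55 (mod 146); 29^32 ≡ 105 (mod 146)
29^44 = 29^4 × 29^8 × 29^32 ≡ 109 (mod 146)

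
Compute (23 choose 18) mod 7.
0

Using Lucas' theorem:
Write n=23 and k=18 in base 7:
n in base 7: [3, 2]
k in base 7: [2, 4]
C(23,18) mod 7 = ∏ C(n_i, k_i) mod 7
Digit binomials (mod 7): C(3,2) = 3; C(2,4) = 0 (k_i > n_i)
Product: 3 × 0 = 0 ≡ 0 (mod 7)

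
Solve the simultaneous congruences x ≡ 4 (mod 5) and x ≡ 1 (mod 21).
64

Using Chinese Remainder Theorem:
M = 5 × 21 = 105
M1 = 21, M2 = 5
y1 = 21^(-1) mod 5 = 1
y2 = 5^(-1) mod 21 = 17
x = (4×21×1 + 1×5×17) mod 105 = 64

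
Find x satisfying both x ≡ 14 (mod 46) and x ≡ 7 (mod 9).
106

Using Chinese Remainder Theorem:
M = 46 × 9 = 414
M1 = 9, M2 = 46
y1 = 9^(-1) mod 46 = 41
y2 = 46^(-1) mod 9 = 1
x = (14×9×41 + 7×46×1) mod 414 = 106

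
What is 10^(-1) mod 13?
4

gcd(10, 13) = 1, so the inverse exists.
Extended Euclidean algorithm on (13, 10):
13 = 1 × 10 + 3  ⟹  3 = (1)·13 + (-1)·10
10 = 3 × 3 + 1  ⟹  1 = (-3)·13 + (4)·10
So (4)·10 ≡ 1 (mod 13), i.e. 10^(-1) ≡ 4 (mod 13).
Check: 10 × 4 = 40 ≡ 1 (mod 13)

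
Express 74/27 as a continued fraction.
[2; 1, 2, 1, 6]

Euclidean algorithm steps:
74 = 2 × 27 + 20
27 = 1 × 20 + 7
20 = 2 × 7 + 6
7 = 1 × 6 + 1
6 = 6 × 1 + 0
Continued fraction: [2; 1, 2, 1, 6]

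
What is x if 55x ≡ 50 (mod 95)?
x ≡ 13 (mod 19)

gcd(55, 95) = 5, which divides 50, so solutions exist.
Divide through by 5: 11x ≡ 10 (mod 19).
Find 11^(-1) mod 19 by the extended Euclidean algorithm:
19 = 1 × 11 + 8  ⟹  8 = (1)·19 + (-1)·11
11 = 1 × 8 + 3  ⟹  3 = (-1)·19 + (2)·11
8 = 2 × 3 + 2  ⟹  2 = (3)·19 + (-5)·11
3 = 1 × 2 + 1  ⟹  1 = (-4)·19 + (7)·11
So (7)·11 ≡ 1 (mod 19), i.e. 11^(-1) ≡ 7 (mod 19).
x ≡ 7 × 10 = 70 ≡ 13 (mod 19).
Check: 55 × 13 = 715 ≡ 50 (mod 95).
x ≡ 13 (mod 19), giving 5 solutions mod 95.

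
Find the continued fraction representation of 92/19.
[4; 1, 5, 3]

Euclidean algorithm steps:
92 = 4 × 19 + 16
19 = 1 × 16 + 3
16 = 5 × 3 + 1
3 = 3 × 1 + 0
Continued fraction: [4; 1, 5, 3]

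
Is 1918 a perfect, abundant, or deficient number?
deficient

Proper divisors of 1918: sum = 1 + 2 + 7 + 14 + 137 + 274 + 959 = 1394
Since 1394 < 1918, 1918 is deficient.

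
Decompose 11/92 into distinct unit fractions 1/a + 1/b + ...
1/9 + 1/119 + 1/19707 + 1/647256708

Greedy algorithm:
11/92: ceiling(92/11) = 9, use 1/9
7/828: ceiling(828/7) = 119, use 1/119
5/98532: ceiling(98532/5) = 19707, use 1/19707
1/647256708: ceiling(647256708/1) = 647256708, use 1/647256708
Result: 11/92 = 1/9 + 1/119 + 1/19707 + 1/647256708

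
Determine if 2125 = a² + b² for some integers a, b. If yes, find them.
3² + 46² (a=3, b=46)

Factorization: 2125 = 5^3 × 17
By Fermat: n is sum of two squares iff every prime p ≡ 3 (mod 4) appears to even power.
All primes ≡ 3 (mod 4) appear to even power.
Search a = 0, 1, 2, … for 2125 - a² a perfect square: first hit at a = 3: 2125 - 9 = 2116 = 46².
2125 = 3² + 46² = 9 + 2116 ✓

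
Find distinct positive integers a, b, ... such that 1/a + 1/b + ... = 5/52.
1/11 + 1/191 + 1/109252

Greedy algorithm:
5/52: ceiling(52/5) = 11, use 1/11
3/572: ceiling(572/3) = 191, use 1/191
1/109252: ceiling(109252/1) = 109252, use 1/109252
Result: 5/52 = 1/11 + 1/191 + 1/109252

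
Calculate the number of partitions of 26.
2436

p(n) counts ways to write n as a sum of positive integers (order ignored).
Euler's pentagonal recurrence: p(k) = p(k-1) + p(k-2) - p(k-5) - p(k-7) + p(k-12) + p(k-15) - ... (offsets j(3j∓1)/2, signs ++--, p(0)=1, p(<0)=0).
DP table for k = 0..25: p(0)=1, p(1)=1, p(2)=2, p(3)=3, p(4)=5, p(5)=7, p(6)=11, p(7)=15, p(8)=22, p(9)=30, p(10)=42, p(11)=56, p(12)=77, p(13)=101, p(14)=135, p(15)=176, p(16)=231, p(17)=297, p(18)=385, p(19)=490, p(20)=627, p(21)=792, p(22)=1002, p(23)=1255, p(24)=1575, p(25)=1958.
Final step: p(26) = p(25) + p(24) - p(21) - p(19) + p(14) + p(11) - p(4) - p(0)
= 1958 + 1575 - 792 - 490 + 135 + 56 - 5 - 1
= 2436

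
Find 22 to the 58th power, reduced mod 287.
36

Repeated squaring. Binary of 58 = 111010.
22^1 ≡ 22 (mod 287); 22^2 ≡ 197 (mod 287); 22^4 ≡ 64 (mod 287); 22^8 ≡ 78 (mod 287); 22^16 ≡ 57 (mod 287); 22^32 ≡ 92 (mod 287)
22^58 = 22^2 × 22^8 × 22^16 × 22^32 ≡ 36 (mod 287)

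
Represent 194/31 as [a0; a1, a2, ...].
[6; 3, 1, 7]

Euclidean algorithm steps:
194 = 6 × 31 + 8
31 = 3 × 8 + 7
8 = 1 × 7 + 1
7 = 7 × 1 + 0
Continued fraction: [6; 3, 1, 7]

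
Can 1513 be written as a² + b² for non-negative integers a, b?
12² + 37² (a=12, b=37)

Factorization: 1513 = 17 × 89
By Fermat: n is sum of two squares iff every prime p ≡ 3 (mod 4) appears to even power.
All primes ≡ 3 (mod 4) appear to even power.
Search a = 0, 1, 2, … for 1513 - a² a perfect square: first hit at a = 12: 1513 - 144 = 1369 = 37².
1513 = 12² + 37² = 144 + 1369 ✓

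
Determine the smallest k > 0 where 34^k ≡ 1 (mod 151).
75

151 is prime, so ord(34) divides φ(151) = 150.
Divisors of 150: 1, 2, 3, 5, 6, 10, 15, 25, 30, 50, 75, 150.
Repeated squaring: 34^1 ≡ 34, 34^2 ≡ 99, 34^4 ≡ 137, 34^8 ≡ 45, 34^16 ≡ 62, 34^32 ≡ 69, 34^64 ≡ 80, 34^128 ≡ 58 (mod 151).
Test 34^d mod 151 for each divisor d in increasing order:
34^1 ≡ 34
34^2 ≡ 99
34^3 = 34^2·34^1 ≡ 44
34^5 = 34^4·34^1 ≡ 128
34^6 = 34^4·34^2 ≡ 124
34^10 = 34^8·34^2 ≡ 76
34^15 = 34^8·34^4·34^2·34^1 ≡ 64
34^25 = 34^16·34^8·34^1 ≡ 32
34^30 = 34^16·34^8·34^4·34^2 ≡ 19
34^50 = 34^32·34^16·34^2 ≡ 118
34^75 = 34^64·34^8·34^2·34^1 ≡ 1  ← first divisor giving 1
The order is 75.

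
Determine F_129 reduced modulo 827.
353

Matrix identity: Q^n = [[F_(n+1), F_n], [F_n, F_(n-1)]] with Q = [[1,1],[1,0]].
n = 129 = 10000001₂. Square-and-multiply, entries mod 827:
Q^1 = [[1,1],[1,0]]
Q^2 = (Q^1)² = [[2,1],[1,1]]
Q^4 = (Q^2)² = [[5,3],[3,2]]
Q^8 = (Q^4)² = [[34,21],[21,13]]
Q^16 = (Q^8)² = [[770,160],[160,610]]
Q^32 = (Q^16)² = [[731,818],[818,740]]
Q^64 = (Q^32)² = [[200,820],[820,207]]
Q^129 = (Q^64)²·Q = [[812,353],[353,459]]
F_129 mod 827 = Q^129[0][1] = 353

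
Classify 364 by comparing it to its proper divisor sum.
abundant

Proper divisors of 364: sum = 1 + 2 + 4 + 7 + 13 + 14 + 26 + 28 + 52 + 91 + 182 = 420
Since 420 > 364, 364 is abundant.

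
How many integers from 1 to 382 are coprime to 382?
190

382 = 2 × 191
φ(n) = n × ∏(1 - 1/p) for each prime p dividing n
φ(382) = 382 × (1 - 1/2) × (1 - 1/191) = 190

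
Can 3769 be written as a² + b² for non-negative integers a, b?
13² + 60² (a=13, b=60)

Factorization: 3769 = 3769
By Fermat: n is sum of two squares iff every prime p ≡ 3 (mod 4) appears to even power.
All primes ≡ 3 (mod 4) appear to even power.
Search a = 0, 1, 2, … for 3769 - a² a perfect square: first hit at a = 13: 3769 - 169 = 3600 = 60².
3769 = 13² + 60² = 169 + 3600 ✓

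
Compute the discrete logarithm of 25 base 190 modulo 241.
132

Baby-step giant-step with step n = ⌈√241⌉ = 16.
Baby steps 190^j mod 241 (j:value) for j=0..15: 0:1, 1:190, 2:191, 3:140, 4:90, 5:230, 6:79, 7:68, 8:147, 9:215, 10:121, 11:95, 12:216, 13:70, 14:45, 15:115.
Giant-step multiplier: 190^(-16) ≡ 190^(240-16) = 190^224 ≡ 119 (mod 241).
Giant steps γ_i = 25·119^i mod 241: γ_0=25, γ_1=83, γ_2=237, γ_3=6, γ_4=232, γ_5=134, γ_6=40, γ_7=181, γ_8=90 (in table at j=4).
x = i·n + j = 8·16 + 4 = 132.
Check: 190^132 ≡ 25 (mod 241).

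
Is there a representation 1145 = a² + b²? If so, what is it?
11² + 32² (a=11, b=32)

Factorization: 1145 = 5 × 229
By Fermat: n is sum of two squares iff every prime p ≡ 3 (mod 4) appears to even power.
All primes ≡ 3 (mod 4) appear to even power.
Search a = 0, 1, 2, … for 1145 - a² a perfect square: first hit at a = 11: 1145 - 121 = 1024 = 32².
1145 = 11² + 32² = 121 + 1024 ✓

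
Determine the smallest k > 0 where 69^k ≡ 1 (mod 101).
20

101 is prime, so ord(69) divides φ(101) = 100.
Divisors of 100: 1, 2, 4, 5, 10, 20, 25, 50, 100.
Repeated squaring: 69^1 ≡ 69, 69^2 ≡ 14, 69^4 ≡ 95, 69^8 ≡ 36, 69^16 ≡ 84, 69^32 ≡ 87, 69^64 ≡ 95 (mod 101).
Test 69^d mod 101 for each divisor d in increasing order:
69^1 ≡ 69
69^2 ≡ 14
69^4 ≡ 95
69^5 = 69^4·69^1 ≡ 91
69^10 = 69^8·69^2 ≡ 100
69^20 = 69^16·69^4 ≡ 1  ← first divisor giving 1
The order is 20.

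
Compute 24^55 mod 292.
268

Repeated squaring. Binary of 55 = 110111.
24^1 ≡ 24 (mod 292); 24^2 ≡ 284 (mod 292); 24^4 ≡ 64 (mod 292); 24^8 ≡ 8 (mod 292); 24^16 ≡ 64 (mod 292); 24^32 ≡ 8 (mod 292)
24^55 = 24^1 × 24^2 × 24^4 × 24^16 × 24^32 ≡ 268 (mod 292)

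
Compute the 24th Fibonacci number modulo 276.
0

Matrix identity: Q^n = [[F_(n+1), F_n], [F_n, F_(n-1)]] with Q = [[1,1],[1,0]].
n = 24 = 11000₂. Square-and-multiply, entries mod 276:
Q^1 = [[1,1],[1,0]]
Q^3 = (Q^1)²·Q = [[3,2],[2,1]]
Q^6 = (Q^3)² = [[13,8],[8,5]]
Q^12 = (Q^6)² = [[233,144],[144,89]]
Q^24 = (Q^12)² = [[229,0],[0,229]]
F_24 mod 276 = Q^24[0][1] = 0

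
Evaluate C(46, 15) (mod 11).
0

Using Lucas' theorem:
Write n=46 and k=15 in base 11:
n in base 11: [4, 2]
k in base 11: [1, 4]
C(46,15) mod 11 = ∏ C(n_i, k_i) mod 11
Digit binomials (mod 11): C(4,1) = 4; C(2,4) = 0 (k_i > n_i)
Product: 4 × 0 = 0 ≡ 0 (mod 11)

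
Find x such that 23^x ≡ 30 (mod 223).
18

Baby-step giant-step with step n = ⌈√223⌉ = 15.
Baby steps 23^j mod 223 (j:value) for j=0..14: 0:1, 1:23, 2:83, 3:125, 4:199, 5:117, 6:15, 7:122, 8:130, 9:91, 10:86, 11:194, 12:2, 13:46, 14:166.
Giant-step multiplier: 23^(-15) ≡ 23^(222-15) = 23^207 ≡ 190 (mod 223).
Giant steps γ_i = 30·190^i mod 223: γ_0=30, γ_1=125 (in table at j=3).
x = i·n + j = 1·15 + 3 = 18.
Check: 23^18 ≡ 30 (mod 223).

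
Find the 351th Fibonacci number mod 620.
34

Matrix identity: Q^n = [[F_(n+1), F_n], [F_n, F_(n-1)]] with Q = [[1,1],[1,0]].
n = 351 = 101011111₂. Square-and-multiply, entries mod 620:
Q^1 = [[1,1],[1,0]]
Q^2 = (Q^1)² = [[2,1],[1,1]]
Q^5 = (Q^2)²·Q = [[8,5],[5,3]]
Q^10 = (Q^5)² = [[89,55],[55,34]]
Q^21 = (Q^10)²·Q = [[351,406],[406,565]]
Q^43 = (Q^21)²·Q = [[253,357],[357,516]]
Q^87 = (Q^43)²·Q = [[371,498],[498,493]]
Q^175 = (Q^87)²·Q = [[617,5],[5,612]]
Q^351 = (Q^175)²·Q = [[599,34],[34,565]]
F_351 mod 620 = Q^351[0][1] = 34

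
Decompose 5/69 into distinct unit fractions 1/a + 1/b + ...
1/14 + 1/966

Greedy algorithm:
5/69: ceiling(69/5) = 14, use 1/14
1/966: ceiling(966/1) = 966, use 1/966
Result: 5/69 = 1/14 + 1/966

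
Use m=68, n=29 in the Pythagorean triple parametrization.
(3783, 3944, 5465)

Euclid's formula: a = m² - n², b = 2mn, c = m² + n²
m = 68, n = 29
a = 68² - 29² = 4624 - 841 = 3783
b = 2 × 68 × 29 = 3944
c = 68² + 29² = 4624 + 841 = 5465
Verification: 3783² + 3944² = 14311089 + 15555136 = 29866225 = 5465² ✓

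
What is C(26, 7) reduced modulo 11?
0

Using Lucas' theorem:
Write n=26 and k=7 in base 11:
n in base 11: [2, 4]
k in base 11: [0, 7]
C(26,7) mod 11 = ∏ C(n_i, k_i) mod 11
Digit binomials (mod 11): C(2,0) = 1; C(4,7) = 0 (k_i > n_i)
Product: 1 × 0 = 0 ≡ 0 (mod 11)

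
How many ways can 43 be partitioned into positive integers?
63261

p(n) counts ways to write n as a sum of positive integers (order ignored).
Euler's pentagonal recurrence: p(k) = p(k-1) + p(k-2) - p(k-5) - p(k-7) + p(k-12) + p(k-15) - ... (offsets j(3j∓1)/2, signs ++--, p(0)=1, p(<0)=0).
DP table for k = 0..42: p(0)=1, p(1)=1, p(2)=2, p(3)=3, p(4)=5, p(5)=7, p(6)=11, p(7)=15, p(8)=22, p(9)=30, p(10)=42, p(11)=56, p(12)=77, p(13)=101, p(14)=135, p(15)=176, p(16)=231, p(17)=297, p(18)=385, p(19)=490, p(20)=627, p(21)=792, p(22)=1002, p(23)=1255, p(24)=1575, p(25)=1958, p(26)=2436, p(27)=3010, p(28)=3718, p(29)=4565, p(30)=5604, p(31)=6842, p(32)=8349, p(33)=10143, p(34)=12310, p(35)=14883, p(36)=17977, p(37)=21637, p(38)=26015, p(39)=31185, p(40)=37338, p(41)=44583, p(42)=53174.
Final step: p(43) = p(42) + p(41) - p(38) - p(36) + p(31) + p(28) - p(21) - p(17) + p(8) + p(3)
= 53174 + 44583 - 26015 - 17977 + 6842 + 3718 - 792 - 297 + 22 + 3
= 63261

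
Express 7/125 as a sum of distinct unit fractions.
1/18 + 1/2250

Greedy algorithm:
7/125: ceiling(125/7) = 18, use 1/18
1/2250: ceiling(2250/1) = 2250, use 1/2250
Result: 7/125 = 1/18 + 1/2250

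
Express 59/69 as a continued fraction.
[0; 1, 5, 1, 9]

Euclidean algorithm steps:
59 = 0 × 69 + 59
69 = 1 × 59 + 10
59 = 5 × 10 + 9
10 = 1 × 9 + 1
9 = 9 × 1 + 0
Continued fraction: [0; 1, 5, 1, 9]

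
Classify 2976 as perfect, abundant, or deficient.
abundant

Proper divisors of 2976: sum = 1 + 2 + 3 + 4 + 6 + 8 + 12 + 16 + ... + 496 + 744 + 992 + 1488 (23 divisors) = 5088
Since 5088 > 2976, 2976 is abundant.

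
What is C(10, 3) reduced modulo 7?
1

Using Lucas' theorem:
Write n=10 and k=3 in base 7:
n in base 7: [1, 3]
k in base 7: [0, 3]
C(10,3) mod 7 = ∏ C(n_i, k_i) mod 7
Digit binomials (mod 7): C(1,0) = 1; C(3,3) = 1
Product: 1 × 1 = 1 ≡ 1 (mod 7)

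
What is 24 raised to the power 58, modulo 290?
286

Repeated squaring. Binary of 58 = 111010.
24^1 ≡ 24 (mod 290); 24^2 ≡ 286 (mod 290); 24^4 ≡ 16 (mod 290); 24^8 ≡ 256 (mod 290); 24^16 ≡ 286 (mod 290); 24^32 ≡ 16 (mod 290)
24^58 = 24^2 × 24^8 × 24^16 × 24^32 ≡ 286 (mod 290)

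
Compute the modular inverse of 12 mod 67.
28

gcd(12, 67) = 1, so the inverse exists.
Extended Euclidean algorithm on (67, 12):
67 = 5 × 12 + 7  ⟹  7 = (1)·67 + (-5)·12
12 = 1 × 7 + 5  ⟹  5 = (-1)·67 + (6)·12
7 = 1 × 5 + 2  ⟹  2 = (2)·67 + (-11)·12
5 = 2 × 2 + 1  ⟹  1 = (-5)·67 + (28)·12
So (28)·12 ≡ 1 (mod 67), i.e. 12^(-1) ≡ 28 (mod 67).
Check: 12 × 28 = 336 ≡ 1 (mod 67)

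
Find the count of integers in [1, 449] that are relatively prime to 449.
448

449 = 449
φ(n) = n × ∏(1 - 1/p) for each prime p dividing n
φ(449) = 449 × (1 - 1/449) = 448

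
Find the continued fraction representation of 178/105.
[1; 1, 2, 3, 1, 1, 4]

Euclidean algorithm steps:
178 = 1 × 105 + 73
105 = 1 × 73 + 32
73 = 2 × 32 + 9
32 = 3 × 9 + 5
9 = 1 × 5 + 4
5 = 1 × 4 + 1
4 = 4 × 1 + 0
Continued fraction: [1; 1, 2, 3, 1, 1, 4]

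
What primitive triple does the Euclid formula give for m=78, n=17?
(5795, 2652, 6373)

Euclid's formula: a = m² - n², b = 2mn, c = m² + n²
m = 78, n = 17
a = 78² - 17² = 6084 - 289 = 5795
b = 2 × 78 × 17 = 2652
c = 78² + 17² = 6084 + 289 = 6373
Verification: 5795² + 2652² = 33582025 + 7033104 = 40615129 = 6373² ✓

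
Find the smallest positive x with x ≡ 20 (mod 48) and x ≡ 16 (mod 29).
596

Using Chinese Remainder Theorem:
M = 48 × 29 = 1392
M1 = 29, M2 = 48
y1 = 29^(-1) mod 48 = 5
y2 = 48^(-1) mod 29 = 26
x = (20×29×5 + 16×48×26) mod 1392 = 596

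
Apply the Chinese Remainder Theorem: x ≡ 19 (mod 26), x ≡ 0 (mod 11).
253

Using Chinese Remainder Theorem:
M = 26 × 11 = 286
M1 = 11, M2 = 26
y1 = 11^(-1) mod 26 = 19
y2 = 26^(-1) mod 11 = 3
x = (19×11×19 + 0×26×3) mod 286 = 253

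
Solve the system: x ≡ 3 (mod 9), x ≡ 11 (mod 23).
57

Using Chinese Remainder Theorem:
M = 9 × 23 = 207
M1 = 23, M2 = 9
y1 = 23^(-1) mod 9 = 2
y2 = 9^(-1) mod 23 = 18
x = (3×23×2 + 11×9×18) mod 207 = 57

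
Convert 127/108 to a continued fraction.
[1; 5, 1, 2, 6]

Euclidean algorithm steps:
127 = 1 × 108 + 19
108 = 5 × 19 + 13
19 = 1 × 13 + 6
13 = 2 × 6 + 1
6 = 6 × 1 + 0
Continued fraction: [1; 5, 1, 2, 6]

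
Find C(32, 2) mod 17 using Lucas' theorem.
3

Using Lucas' theorem:
Write n=32 and k=2 in base 17:
n in base 17: [1, 15]
k in base 17: [0, 2]
C(32,2) mod 17 = ∏ C(n_i, k_i) mod 17
Digit binomials (mod 17): C(1,0) = 1; C(15,2) = 105 ≡ 3
Product: 1 × 3 = 3 ≡ 3 (mod 17)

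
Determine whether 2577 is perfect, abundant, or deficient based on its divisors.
deficient

Proper divisors of 2577: sum = 1 + 3 + 859 = 863
Since 863 < 2577, 2577 is deficient.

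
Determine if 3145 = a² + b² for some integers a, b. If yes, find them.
3² + 56² (a=3, b=56)

Factorization: 3145 = 5 × 17 × 37
By Fermat: n is sum of two squares iff every prime p ≡ 3 (mod 4) appears to even power.
All primes ≡ 3 (mod 4) appear to even power.
Search a = 0, 1, 2, … for 3145 - a² a perfect square: first hit at a = 3: 3145 - 9 = 3136 = 56².
3145 = 3² + 56² = 9 + 3136 ✓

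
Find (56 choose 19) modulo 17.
13

Using Lucas' theorem:
Write n=56 and k=19 in base 17:
n in base 17: [3, 5]
k in base 17: [1, 2]
C(56,19) mod 17 = ∏ C(n_i, k_i) mod 17
Digit binomials (mod 17): C(3,1) = 3; C(5,2) = 10
Product: 3 × 10 = 30 ≡ 13 (mod 17)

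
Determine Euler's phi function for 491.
490

491 = 491
φ(n) = n × ∏(1 - 1/p) for each prime p dividing n
φ(491) = 491 × (1 - 1/491) = 490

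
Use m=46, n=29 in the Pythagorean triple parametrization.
(1275, 2668, 2957)

Euclid's formula: a = m² - n², b = 2mn, c = m² + n²
m = 46, n = 29
a = 46² - 29² = 2116 - 841 = 1275
b = 2 × 46 × 29 = 2668
c = 46² + 29² = 2116 + 841 = 2957
Verification: 1275² + 2668² = 1625625 + 7118224 = 8743849 = 2957² ✓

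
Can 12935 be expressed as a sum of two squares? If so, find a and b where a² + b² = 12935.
Not possible

Factorization: 12935 = 5 × 13 × 199
By Fermat: n is sum of two squares iff every prime p ≡ 3 (mod 4) appears to even power.
Prime(s) ≡ 3 (mod 4) with odd exponent: [(199, 1)]
Therefore 12935 cannot be expressed as a² + b².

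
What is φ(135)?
72

135 = 3^3 × 5
φ(n) = n × ∏(1 - 1/p) for each prime p dividing n
φ(135) = 135 × (1 - 1/3) × (1 - 1/5) = 72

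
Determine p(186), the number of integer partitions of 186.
1171432692373

p(n) counts ways to write n as a sum of positive integers (order ignored).
Euler's pentagonal recurrence: p(k) = p(k-1) + p(k-2) - p(k-5) - p(k-7) + p(k-12) + p(k-15) - ... (offsets j(3j∓1)/2, signs ++--, p(0)=1, p(<0)=0).
DP table for k = 0..185: p(0)=1, p(1)=1, p(2)=2, p(3)=3, p(4)=5, p(5)=7, p(6)=11, p(7)=15, p(8)=22, p(9)=30, p(10)=42, p(11)=56, p(12)=77, p(13)=101, p(14)=135, p(15)=176, p(16)=231, p(17)=297, p(18)=385, p(19)=490, p(20)=627, p(21)=792, p(22)=1002, p(23)=1255, p(24)=1575, p(25)=1958, p(26)=2436, p(27)=3010, p(28)=3718, p(29)=4565, p(30)=5604, p(31)=6842, p(32)=8349, p(33)=10143, p(34)=12310, p(35)=14883, p(36)=17977, p(37)=21637, p(38)=26015, p(39)=31185, p(40)=37338, p(41)=44583, p(42)=53174, p(43)=63261, p(44)=75175, p(45)=89134, p(46)=105558, p(47)=124754, p(48)=147273, p(49)=173525, p(50)=204226, p(51)=239943, p(52)=281589, p(53)=329931, p(54)=386155, p(55)=451276, p(56)=526823, p(57)=614154, p(58)=715220, p(59)=831820, p(60)=966467, p(61)=1121505, p(62)=1300156, p(63)=1505499, p(64)=1741630, p(65)=2012558, p(66)=2323520, p(67)=2679689, p(68)=3087735, p(69)=3554345, p(70)=4087968, p(71)=4697205, p(72)=5392783, p(73)=6185689, p(74)=7089500, p(75)=8118264, p(76)=9289091, p(77)=10619863, p(78)=12132164, p(79)=13848650, p(80)=15796476, p(81)=18004327, p(82)=20506255, p(83)=23338469, p(84)=26543660, p(85)=30167357, p(86)=34262962, p(87)=38887673, p(88)=44108109, p(89)=49995925, p(90)=56634173, p(91)=64112359, p(92)=72533807, p(93)=82010177, p(94)=92669720, p(95)=104651419, p(96)=118114304, p(97)=133230930, p(98)=150198136, p(99)=169229875, p(100)=190569292, p(101)=214481126, p(102)=241265379, p(103)=271248950, p(104)=304801365, p(105)=342325709, p(106)=384276336, p(107)=431149389, p(108)=483502844, p(109)=541946240, p(110)=607163746, p(111)=679903203, p(112)=761002156, p(113)=851376628, p(114)=952050665, p(115)=1064144451, p(116)=1188908248, p(117)=1327710076, p(118)=1482074143, p(119)=1653668665, p(120)=1844349560, p(121)=2056148051, p(122)=2291320912, p(123)=2552338241, p(124)=2841940500, p(125)=3163127352, p(126)=3519222692, p(127)=3913864295, p(128)=4351078600, p(129)=4835271870, p(130)=5371315400, p(131)=5964539504, p(132)=6620830889, p(133)=7346629512, p(134)=8149040695, p(135)=9035836076, p(136)=10015581680, p(137)=11097645016, p(138)=12292341831, p(139)=13610949895, p(140)=15065878135, p(141)=16670689208, p(142)=18440293320, p(143)=20390982757, p(144)=22540654445, p(145)=24908858009, p(146)=27517052599, p(147)=30388671978, p(148)=33549419497, p(149)=37027355200, p(150)=40853235313, p(151)=45060624582, p(152)=49686288421, p(153)=54770336324, p(154)=60356673280, p(155)=66493182097, p(156)=73232243759, p(157)=80630964769, p(158)=88751778802, p(159)=97662728555, p(160)=107438159466, p(161)=118159068427, p(162)=129913904637, p(163)=142798995930, p(164)=156919475295, p(165)=172389800255, p(166)=189334822579, p(167)=207890420102, p(168)=228204732751, p(169)=250438925115, p(170)=274768617130, p(171)=301384802048, p(172)=330495499613, p(173)=362326859895, p(174)=397125074750, p(175)=435157697830, p(176)=476715857290, p(177)=522115831195, p(178)=571701605655, p(179)=625846753120, p(180)=684957390936, p(181)=749474411781, p(182)=819876908323, p(183)=896684817527, p(184)=980462880430, p(185)=1071823774337.
Final step: p(186) = p(185) + p(184) - p(181) - p(179) + p(174) + p(171) - p(164) - p(160) + p(151) + p(146) - p(135) - p(129) + p(116) + p(109) - p(94) - p(86) + p(69) + p(60) - p(41) - p(31) + p(10)
= 1071823774337 + 980462880430 - 749474411781 - 625846753120 + 397125074750 + 301384802048 - 156919475295 - 107438159466 + 45060624582 + 27517052599 - 9035836076 - 4835271870 + 1188908248 + 541946240 - 92669720 - 34262962 + 3554345 + 966467 - 44583 - 6842 + 42
= 1171432692373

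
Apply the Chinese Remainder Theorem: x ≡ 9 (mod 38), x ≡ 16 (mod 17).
237

Using Chinese Remainder Theorem:
M = 38 × 17 = 646
M1 = 17, M2 = 38
y1 = 17^(-1) mod 38 = 9
y2 = 38^(-1) mod 17 = 13
x = (9×17×9 + 16×38×13) mod 646 = 237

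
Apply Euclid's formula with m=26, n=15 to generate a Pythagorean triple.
(451, 780, 901)

Euclid's formula: a = m² - n², b = 2mn, c = m² + n²
m = 26, n = 15
a = 26² - 15² = 676 - 225 = 451
b = 2 × 26 × 15 = 780
c = 26² + 15² = 676 + 225 = 901
Verification: 451² + 780² = 203401 + 608400 = 811801 = 901² ✓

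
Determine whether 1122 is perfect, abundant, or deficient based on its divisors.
abundant

Proper divisors of 1122: sum = 1 + 2 + 3 + 6 + 11 + 17 + 22 + 33 + 34 + 51 + 66 + 102 + 187 + 374 + 561 = 1470
Since 1470 > 1122, 1122 is abundant.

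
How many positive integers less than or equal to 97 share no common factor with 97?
96

97 = 97
φ(n) = n × ∏(1 - 1/p) for each prime p dividing n
φ(97) = 97 × (1 - 1/97) = 96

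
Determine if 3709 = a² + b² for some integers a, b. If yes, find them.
30² + 53² (a=30, b=53)

Factorization: 3709 = 3709
By Fermat: n is sum of two squares iff every prime p ≡ 3 (mod 4) appears to even power.
All primes ≡ 3 (mod 4) appear to even power.
Search a = 0, 1, 2, … for 3709 - a² a perfect square: first hit at a = 30: 3709 - 900 = 2809 = 53².
3709 = 30² + 53² = 900 + 2809 ✓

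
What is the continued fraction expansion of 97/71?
[1; 2, 1, 2, 1, 2, 2]

Euclidean algorithm steps:
97 = 1 × 71 + 26
71 = 2 × 26 + 19
26 = 1 × 19 + 7
19 = 2 × 7 + 5
7 = 1 × 5 + 2
5 = 2 × 2 + 1
2 = 2 × 1 + 0
Continued fraction: [1; 2, 1, 2, 1, 2, 2]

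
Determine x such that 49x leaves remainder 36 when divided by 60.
x ≡ 24 (mod 60)

gcd(49, 60) = 1, which divides 36, so solutions exist.
Find 49^(-1) mod 60 by the extended Euclidean algorithm:
60 = 1 × 49 + 11  ⟹  11 = (1)·60 + (-1)·49
49 = 4 × 11 + 5  ⟹  5 = (-4)·60 + (5)·49
11 = 2 × 5 + 1  ⟹  1 = (9)·60 + (-11)·49
So (-11)·49 ≡ 1 (mod 60), i.e. 49^(-1) ≡ -11 ≡ 49 (mod 60).
x ≡ 49 × 36 = 1764 ≡ 24 (mod 60).
Check: 49 × 24 = 1176 ≡ 36 (mod 60).
Unique solution: x ≡ 24 (mod 60)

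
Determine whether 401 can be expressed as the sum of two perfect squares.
1² + 20² (a=1, b=20)

Factorization: 401 = 401
By Fermat: n is sum of two squares iff every prime p ≡ 3 (mod 4) appears to even power.
All primes ≡ 3 (mod 4) appear to even power.
Search a = 0, 1, 2, … for 401 - a² a perfect square: first hit at a = 1: 401 - 1 = 400 = 20².
401 = 1² + 20² = 1 + 400 ✓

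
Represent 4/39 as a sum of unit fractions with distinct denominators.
1/10 + 1/390

Greedy algorithm:
4/39: ceiling(39/4) = 10, use 1/10
1/390: ceiling(390/1) = 390, use 1/390
Result: 4/39 = 1/10 + 1/390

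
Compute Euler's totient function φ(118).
58

118 = 2 × 59
φ(n) = n × ∏(1 - 1/p) for each prime p dividing n
φ(118) = 118 × (1 - 1/2) × (1 - 1/59) = 58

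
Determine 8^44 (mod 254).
64

Repeated squaring. Binary of 44 = 101100.
8^1 ≡ 8 (mod 254); 8^2 ≡ 64 (mod 254); 8^4 ≡ 32 (mod 254); 8^8 ≡ 8 (mod 254); 8^16 ≡ 64 (mod 254); 8^32 ≡ 32 (mod 254)
8^44 = 8^4 × 8^8 × 8^32 ≡ 64 (mod 254)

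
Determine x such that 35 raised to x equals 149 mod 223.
49

Baby-step giant-step with step n = ⌈√223⌉ = 15.
Baby steps 35^j mod 223 (j:value) for j=0..14: 0:1, 1:35, 2:110, 3:59, 4:58, 5:23, 6:136, 7:77, 8:19, 9:219, 10:83, 11:6, 12:210, 13:214, 14:131.
Giant-step multiplier: 35^(-15) ≡ 35^(222-15) = 35^207 ≡ 157 (mod 223).
Giant steps γ_i = 149·157^i mod 223: γ_0=149, γ_1=201, γ_2=114, γ_3=58 (in table at j=4).
x = i·n + j = 3·15 + 4 = 49.
Check: 35^49 ≡ 149 (mod 223).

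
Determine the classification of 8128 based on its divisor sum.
perfect

Proper divisors of 8128: sum = 1 + 2 + 4 + 8 + 16 + 32 + 64 + 127 + 254 + 508 + 1016 + 2032 + 4064 = 8128
Since 8128 = 8128, 8128 is perfect.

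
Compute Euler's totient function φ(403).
360

403 = 13 × 31
φ(n) = n × ∏(1 - 1/p) for each prime p dividing n
φ(403) = 403 × (1 - 1/13) × (1 - 1/31) = 360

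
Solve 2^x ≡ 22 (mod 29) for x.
26

Baby-step giant-step with step n = ⌈√29⌉ = 6.
Baby steps 2^j mod 29 (j:value) for j=0..5: 0:1, 1:2, 2:4, 3:8, 4:16, 5:3.
Giant-step multiplier: 2^(-6) ≡ 2^(28-6) = 2^22 ≡ 5 (mod 29).
Giant steps γ_i = 22·5^i mod 29: γ_0=22, γ_1=23, γ_2=28, γ_3=24, γ_4=4 (in table at j=2).
x = i·n + j = 4·6 + 2 = 26.
Check: 2^26 ≡ 22 (mod 29).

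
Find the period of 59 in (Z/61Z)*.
60

61 is prime, so ord(59) divides φ(61) = 60.
Divisors of 60: 1, 2, 3, 4, 5, 6, 10, 12, 15, 20, 30, 60.
Repeated squaring: 59^1 ≡ 59, 59^2 ≡ 4, 59^4 ≡ 16, 59^8 ≡ 12, 59^16 ≡ 22, 59^32 ≡ 57 (mod 61).
Test 59^d mod 61 for each divisor d in increasing order:
59^1 ≡ 59
59^2 ≡ 4
59^3 = 59^2·59^1 ≡ 53
59^4 ≡ 16
59^5 = 59^4·59^1 ≡ 29
59^6 = 59^4·59^2 ≡ 3
59^10 = 59^8·59^2 ≡ 48
59^12 = 59^8·59^4 ≡ 9
59^15 = 59^8·59^4·59^2·59^1 ≡ 50
59^20 = 59^16·59^4 ≡ 47
59^30 = 59^16·59^8·59^4·59^2 ≡ 60
59^60 = 59^32·59^16·59^8·59^4 ≡ 1  ← first divisor giving 1
The order is 60.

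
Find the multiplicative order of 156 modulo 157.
2

157 is prime, so ord(156) divides φ(157) = 156.
Divisors of 156: 1, 2, 3, 4, 6, 12, 13, 26, 39, 52, 78, 156.
Repeated squaring: 156^1 ≡ 156, 156^2 ≡ 1, 156^4 ≡ 1, 156^8 ≡ 1, 156^16 ≡ 1, 156^32 ≡ 1, 156^64 ≡ 1, 156^128 ≡ 1 (mod 157).
Test 156^d mod 157 for each divisor d in increasing order:
156^1 ≡ 156
156^2 ≡ 1  ← first divisor giving 1
The order is 2.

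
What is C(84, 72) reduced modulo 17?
1

Using Lucas' theorem:
Write n=84 and k=72 in base 17:
n in base 17: [4, 16]
k in base 17: [4, 4]
C(84,72) mod 17 = ∏ C(n_i, k_i) mod 17
Digit binomials (mod 17): C(4,4) = 1; C(16,4) = 1820 ≡ 1
Product: 1 × 1 = 1 ≡ 1 (mod 17)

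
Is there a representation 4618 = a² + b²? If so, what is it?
37² + 57² (a=37, b=57)

Factorization: 4618 = 2 × 2309
By Fermat: n is sum of two squares iff every prime p ≡ 3 (mod 4) appears to even power.
All primes ≡ 3 (mod 4) appear to even power.
Search a = 0, 1, 2, … for 4618 - a² a perfect square: first hit at a = 37: 4618 - 1369 = 3249 = 57².
4618 = 37² + 57² = 1369 + 3249 ✓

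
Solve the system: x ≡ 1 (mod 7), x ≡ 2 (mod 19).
78

Using Chinese Remainder Theorem:
M = 7 × 19 = 133
M1 = 19, M2 = 7
y1 = 19^(-1) mod 7 = 3
y2 = 7^(-1) mod 19 = 11
x = (1×19×3 + 2×7×11) mod 133 = 78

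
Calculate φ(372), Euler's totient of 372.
120

372 = 2^2 × 3 × 31
φ(n) = n × ∏(1 - 1/p) for each prime p dividing n
φ(372) = 372 × (1 - 1/2) × (1 - 1/3) × (1 - 1/31) = 120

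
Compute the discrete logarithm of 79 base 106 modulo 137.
61

Baby-step giant-step with step n = ⌈√137⌉ = 12.
Baby steps 106^j mod 137 (j:value) for j=0..11: 0:1, 1:106, 2:2, 3:75, 4:4, 5:13, 6:8, 7:26, 8:16, 9:52, 10:32, 11:104.
Giant-step multiplier: 106^(-12) ≡ 106^(136-12) = 106^124 ≡ 15 (mod 137).
Giant steps γ_i = 79·15^i mod 137: γ_0=79, γ_1=89, γ_2=102, γ_3=23, γ_4=71, γ_5=106 (in table at j=1).
x = i·n + j = 5·12 + 1 = 61.
Check: 106^61 ≡ 79 (mod 137).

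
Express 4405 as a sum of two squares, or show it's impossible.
7² + 66² (a=7, b=66)

Factorization: 4405 = 5 × 881
By Fermat: n is sum of two squares iff every prime p ≡ 3 (mod 4) appears to even power.
All primes ≡ 3 (mod 4) appear to even power.
Search a = 0, 1, 2, … for 4405 - a² a perfect square: first hit at a = 7: 4405 - 49 = 4356 = 66².
4405 = 7² + 66² = 49 + 4356 ✓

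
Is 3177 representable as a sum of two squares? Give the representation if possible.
24² + 51² (a=24, b=51)

Factorization: 3177 = 3^2 × 353
By Fermat: n is sum of two squares iff every prime p ≡ 3 (mod 4) appears to even power.
All primes ≡ 3 (mod 4) appear to even power.
Search a = 0, 1, 2, … for 3177 - a² a perfect square: first hit at a = 24: 3177 - 576 = 2601 = 51².
3177 = 24² + 51² = 576 + 2601 ✓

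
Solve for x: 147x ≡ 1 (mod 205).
53

gcd(147, 205) = 1, so the inverse exists.
Extended Euclidean algorithm on (205, 147):
205 = 1 × 147 + 58  ⟹  58 = (1)·205 + (-1)·147
147 = 2 × 58 + 31  ⟹  31 = (-2)·205 + (3)·147
58 = 1 × 31 + 27  ⟹  27 = (3)·205 + (-4)·147
31 = 1 × 27 + 4  ⟹  4 = (-5)·205 + (7)·147
27 = 6 × 4 + 3  ⟹  3 = (33)·205 + (-46)·147
4 = 1 × 3 + 1  ⟹  1 = (-38)·205 + (53)·147
So (53)·147 ≡ 1 (mod 205), i.e. 147^(-1) ≡ 53 (mod 205).
Check: 147 × 53 = 7791 ≡ 1 (mod 205)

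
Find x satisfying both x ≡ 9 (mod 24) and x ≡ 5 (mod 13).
57

Using Chinese Remainder Theorem:
M = 24 × 13 = 312
M1 = 13, M2 = 24
y1 = 13^(-1) mod 24 = 13
y2 = 24^(-1) mod 13 = 6
x = (9×13×13 + 5×24×6) mod 312 = 57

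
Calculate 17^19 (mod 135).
98

Repeated squaring. Binary of 19 = 10011.
17^1 ≡ 17 (mod 135); 17^2 ≡ 19 (mod 135); 17^4 ≡ 91 (mod 135); 17^8 ≡ 46 (mod 135); 17^16 ≡ 91 (mod 135)
17^19 = 17^1 × 17^2 × 17^16 ≡ 98 (mod 135)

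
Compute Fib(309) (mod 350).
334

Matrix identity: Q^n = [[F_(n+1), F_n], [F_n, F_(n-1)]] with Q = [[1,1],[1,0]].
n = 309 = 100110101₂. Square-and-multiply, entries mod 350:
Q^1 = [[1,1],[1,0]]
Q^2 = (Q^1)² = [[2,1],[1,1]]
Q^4 = (Q^2)² = [[5,3],[3,2]]
Q^9 = (Q^4)²·Q = [[55,34],[34,21]]
Q^19 = (Q^9)²·Q = [[115,331],[331,134]]
Q^38 = (Q^19)² = [[286,169],[169,117]]
Q^77 = (Q^38)²·Q = [[314,107],[107,207]]
Q^154 = (Q^77)² = [[145,97],[97,48]]
Q^309 = (Q^154)²·Q = [[155,334],[334,171]]
F_309 mod 350 = Q^309[0][1] = 334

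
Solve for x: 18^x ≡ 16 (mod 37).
32

Baby-step giant-step with step n = ⌈√37⌉ = 7.
Baby steps 18^j mod 37 (j:value) for j=0..6: 0:1, 1:18, 2:28, 3:23, 4:7, 5:15, 6:11.
Giant-step multiplier: 18^(-7) ≡ 18^(36-7) = 18^29 ≡ 20 (mod 37).
Giant steps γ_i = 16·20^i mod 37: γ_0=16, γ_1=24, γ_2=36, γ_3=17, γ_4=7 (in table at j=4).
x = i·n + j = 4·7 + 4 = 32.
Check: 18^32 ≡ 16 (mod 37).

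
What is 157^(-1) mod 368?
293

gcd(157, 368) = 1, so the inverse exists.
Extended Euclidean algorithm on (368, 157):
368 = 2 × 157 + 54  ⟹  54 = (1)·368 + (-2)·157
157 = 2 × 54 + 49  ⟹  49 = (-2)·368 + (5)·157
54 = 1 × 49 + 5  ⟹  5 = (3)·368 + (-7)·157
49 = 9 × 5 + 4  ⟹  4 = (-29)·368 + (68)·157
5 = 1 × 4 + 1  ⟹  1 = (32)·368 + (-75)·157
So (-75)·157 ≡ 1 (mod 368), i.e. 157^(-1) ≡ -75 ≡ 293 (mod 368).
Check: 157 × 293 = 46001 ≡ 1 (mod 368)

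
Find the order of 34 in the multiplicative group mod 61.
5

61 is prime, so ord(34) divides φ(61) = 60.
Divisors of 60: 1, 2, 3, 4, 5, 6, 10, 12, 15, 20, 30, 60.
Repeated squaring: 34^1 ≡ 34, 34^2 ≡ 58, 34^4 ≡ 9, 34^8 ≡ 20, 34^16 ≡ 34, 34^32 ≡ 58 (mod 61).
Test 34^d mod 61 for each divisor d in increasing order:
34^1 ≡ 34
34^2 ≡ 58
34^3 = 34^2·34^1 ≡ 20
34^4 ≡ 9
34^5 = 34^4·34^1 ≡ 1  ← first divisor giving 1
The order is 5.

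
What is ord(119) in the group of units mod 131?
130

131 is prime, so ord(119) divides φ(131) = 130.
Divisors of 130: 1, 2, 5, 10, 13, 26, 65, 130.
Repeated squaring: 119^1 ≡ 119, 119^2 ≡ 13, 119^4 ≡ 38, 119^8 ≡ 3, 119^16 ≡ 9, 119^32 ≡ 81, 119^64 ≡ 11, 119^128 ≡ 121 (mod 131).
Test 119^d mod 131 for each divisor d in increasing order:
119^1 ≡ 119
119^2 ≡ 13
119^5 = 119^4·119^1 ≡ 68
119^10 = 119^8·119^2 ≡ 39
119^13 = 119^8·119^4·119^1 ≡ 73
119^26 = 119^16·119^8·119^2 ≡ 89
119^65 = 119^64·119^1 ≡ 130
119^130 = 119^128·119^2 ≡ 1  ← first divisor giving 1
The order is 130.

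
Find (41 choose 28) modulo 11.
7

Using Lucas' theorem:
Write n=41 and k=28 in base 11:
n in base 11: [3, 8]
k in base 11: [2, 6]
C(41,28) mod 11 = ∏ C(n_i, k_i) mod 11
Digit binomials (mod 11): C(3,2) = 3; C(8,6) = 28 ≡ 6
Product: 3 × 6 = 18 ≡ 7 (mod 11)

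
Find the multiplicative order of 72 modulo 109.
108

109 is prime, so ord(72) divides φ(109) = 108.
Divisors of 108: 1, 2, 3, 4, 6, 9, 12, 18, 27, 36, 54, 108.
Repeated squaring: 72^1 ≡ 72, 72^2 ≡ 61, 72^4 ≡ 15, 72^8 ≡ 7, 72^16 ≡ 49, 72^32 ≡ 3, 72^64 ≡ 9 (mod 109).
Test 72^d mod 109 for each divisor d in increasing order:
72^1 ≡ 72
72^2 ≡ 61
72^3 = 72^2·72^1 ≡ 32
72^4 ≡ 15
72^6 = 72^4·72^2 ≡ 43
72^9 = 72^8·72^1 ≡ 68
72^12 = 72^8·72^4 ≡ 105
72^18 = 72^16·72^2 ≡ 46
72^27 = 72^16·72^8·72^2·72^1 ≡ 76
72^36 = 72^32·72^4 ≡ 45
72^54 = 72^32·72^16·72^4·72^2 ≡ 108
72^108 = 72^64·72^32·72^8·72^4 ≡ 1  ← first divisor giving 1
The order is 108.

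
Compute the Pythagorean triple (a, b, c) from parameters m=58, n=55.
(339, 6380, 6389)

Euclid's formula: a = m² - n², b = 2mn, c = m² + n²
m = 58, n = 55
a = 58² - 55² = 3364 - 3025 = 339
b = 2 × 58 × 55 = 6380
c = 58² + 55² = 3364 + 3025 = 6389
Verification: 339² + 6380² = 114921 + 40704400 = 40819321 = 6389² ✓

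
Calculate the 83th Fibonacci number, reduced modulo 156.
53

Matrix identity: Q^n = [[F_(n+1), F_n], [F_n, F_(n-1)]] with Q = [[1,1],[1,0]].
n = 83 = 1010011₂. Square-and-multiply, entries mod 156:
Q^1 = [[1,1],[1,0]]
Q^2 = (Q^1)² = [[2,1],[1,1]]
Q^5 = (Q^2)²·Q = [[8,5],[5,3]]
Q^10 = (Q^5)² = [[89,55],[55,34]]
Q^20 = (Q^10)² = [[26,57],[57,125]]
Q^41 = (Q^20)²·Q = [[52,25],[25,27]]
Q^83 = (Q^41)²·Q = [[0,53],[53,103]]
F_83 mod 156 = Q^83[0][1] = 53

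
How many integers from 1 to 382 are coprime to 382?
190

382 = 2 × 191
φ(n) = n × ∏(1 - 1/p) for each prime p dividing n
φ(382) = 382 × (1 - 1/2) × (1 - 1/191) = 190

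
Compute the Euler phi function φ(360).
96

360 = 2^3 × 3^2 × 5
φ(n) = n × ∏(1 - 1/p) for each prime p dividing n
φ(360) = 360 × (1 - 1/2) × (1 - 1/3) × (1 - 1/5) = 96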